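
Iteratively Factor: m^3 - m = (m)*(m^2 - 1) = m*(m + 1)*(m - 1)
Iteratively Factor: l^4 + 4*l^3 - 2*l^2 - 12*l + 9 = (l + 3)*(l^3 + l^2 - 5*l + 3) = (l + 3)^2*(l^2 - 2*l + 1) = (l - 1)*(l + 3)^2*(l - 1)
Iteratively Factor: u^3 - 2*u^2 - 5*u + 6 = (u - 3)*(u^2 + u - 2) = (u - 3)*(u - 1)*(u + 2)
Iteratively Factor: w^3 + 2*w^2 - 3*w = (w)*(w^2 + 2*w - 3) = w*(w + 3)*(w - 1)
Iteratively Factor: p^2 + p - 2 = (p - 1)*(p + 2)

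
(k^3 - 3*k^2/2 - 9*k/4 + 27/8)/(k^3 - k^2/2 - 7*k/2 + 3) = (k^2 - 9/4)/(k^2 + k - 2)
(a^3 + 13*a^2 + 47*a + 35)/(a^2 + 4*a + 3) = (a^2 + 12*a + 35)/(a + 3)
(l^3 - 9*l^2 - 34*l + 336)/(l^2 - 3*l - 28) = (l^2 - 2*l - 48)/(l + 4)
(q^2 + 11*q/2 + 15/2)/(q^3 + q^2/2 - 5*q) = (q + 3)/(q*(q - 2))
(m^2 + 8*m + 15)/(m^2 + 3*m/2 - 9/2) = 2*(m + 5)/(2*m - 3)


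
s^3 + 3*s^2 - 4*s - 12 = (s - 2)*(s + 2)*(s + 3)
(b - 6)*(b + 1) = b^2 - 5*b - 6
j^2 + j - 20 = (j - 4)*(j + 5)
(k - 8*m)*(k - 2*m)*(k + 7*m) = k^3 - 3*k^2*m - 54*k*m^2 + 112*m^3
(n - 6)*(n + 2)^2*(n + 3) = n^4 + n^3 - 26*n^2 - 84*n - 72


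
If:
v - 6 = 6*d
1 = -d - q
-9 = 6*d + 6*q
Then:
No Solution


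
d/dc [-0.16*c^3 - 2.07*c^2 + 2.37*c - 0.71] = -0.48*c^2 - 4.14*c + 2.37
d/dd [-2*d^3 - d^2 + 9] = 2*d*(-3*d - 1)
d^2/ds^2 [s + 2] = 0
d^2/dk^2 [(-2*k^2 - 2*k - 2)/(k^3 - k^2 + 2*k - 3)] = 4*(-k^6 - 3*k^5 + 3*k^4 - 14*k^3 - 18*k^2 + 6*k - 16)/(k^9 - 3*k^8 + 9*k^7 - 22*k^6 + 36*k^5 - 57*k^4 + 71*k^3 - 63*k^2 + 54*k - 27)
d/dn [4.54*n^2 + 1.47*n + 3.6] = 9.08*n + 1.47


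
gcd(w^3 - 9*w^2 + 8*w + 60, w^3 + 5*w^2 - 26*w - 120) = w - 5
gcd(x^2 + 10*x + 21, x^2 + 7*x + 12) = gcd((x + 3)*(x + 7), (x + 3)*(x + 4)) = x + 3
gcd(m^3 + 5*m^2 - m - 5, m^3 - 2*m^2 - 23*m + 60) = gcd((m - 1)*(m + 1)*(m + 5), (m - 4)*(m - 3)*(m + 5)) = m + 5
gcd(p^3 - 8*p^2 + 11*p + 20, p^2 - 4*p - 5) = p^2 - 4*p - 5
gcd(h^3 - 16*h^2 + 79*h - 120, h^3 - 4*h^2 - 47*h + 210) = h - 5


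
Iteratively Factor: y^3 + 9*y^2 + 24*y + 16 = (y + 4)*(y^2 + 5*y + 4) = (y + 1)*(y + 4)*(y + 4)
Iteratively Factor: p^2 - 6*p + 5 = (p - 1)*(p - 5)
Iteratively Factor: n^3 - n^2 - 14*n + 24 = (n - 2)*(n^2 + n - 12) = (n - 3)*(n - 2)*(n + 4)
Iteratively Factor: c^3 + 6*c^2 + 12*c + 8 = (c + 2)*(c^2 + 4*c + 4) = (c + 2)^2*(c + 2)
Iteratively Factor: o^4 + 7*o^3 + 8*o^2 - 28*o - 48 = (o + 2)*(o^3 + 5*o^2 - 2*o - 24) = (o + 2)*(o + 4)*(o^2 + o - 6) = (o - 2)*(o + 2)*(o + 4)*(o + 3)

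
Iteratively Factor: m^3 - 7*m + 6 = (m + 3)*(m^2 - 3*m + 2) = (m - 2)*(m + 3)*(m - 1)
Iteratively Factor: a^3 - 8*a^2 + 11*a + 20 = (a - 4)*(a^2 - 4*a - 5) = (a - 5)*(a - 4)*(a + 1)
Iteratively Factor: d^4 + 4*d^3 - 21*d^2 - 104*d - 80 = (d - 5)*(d^3 + 9*d^2 + 24*d + 16) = (d - 5)*(d + 4)*(d^2 + 5*d + 4) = (d - 5)*(d + 4)^2*(d + 1)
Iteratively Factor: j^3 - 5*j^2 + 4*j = (j - 4)*(j^2 - j) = j*(j - 4)*(j - 1)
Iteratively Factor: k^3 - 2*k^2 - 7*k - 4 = (k + 1)*(k^2 - 3*k - 4) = (k + 1)^2*(k - 4)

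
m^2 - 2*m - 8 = (m - 4)*(m + 2)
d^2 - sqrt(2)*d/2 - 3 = (d - 3*sqrt(2)/2)*(d + sqrt(2))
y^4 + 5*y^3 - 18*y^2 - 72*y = y*(y - 4)*(y + 3)*(y + 6)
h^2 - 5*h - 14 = (h - 7)*(h + 2)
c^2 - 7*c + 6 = (c - 6)*(c - 1)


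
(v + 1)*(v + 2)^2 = v^3 + 5*v^2 + 8*v + 4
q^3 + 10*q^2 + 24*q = q*(q + 4)*(q + 6)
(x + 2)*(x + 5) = x^2 + 7*x + 10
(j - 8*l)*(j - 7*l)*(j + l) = j^3 - 14*j^2*l + 41*j*l^2 + 56*l^3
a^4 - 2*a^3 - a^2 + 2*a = a*(a - 2)*(a - 1)*(a + 1)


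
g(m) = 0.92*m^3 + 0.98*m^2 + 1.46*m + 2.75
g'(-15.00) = 593.06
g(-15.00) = -2903.65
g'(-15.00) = 593.06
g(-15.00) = -2903.65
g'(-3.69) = 31.81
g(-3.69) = -35.52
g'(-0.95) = 2.09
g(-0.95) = 1.46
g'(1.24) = 8.13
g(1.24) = 7.82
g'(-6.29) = 98.33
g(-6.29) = -196.61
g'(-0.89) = 1.90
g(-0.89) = 1.58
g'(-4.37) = 45.60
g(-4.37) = -61.69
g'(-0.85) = 1.79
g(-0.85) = 1.65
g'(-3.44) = 27.38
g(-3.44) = -28.13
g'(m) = 2.76*m^2 + 1.96*m + 1.46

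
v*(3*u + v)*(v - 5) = 3*u*v^2 - 15*u*v + v^3 - 5*v^2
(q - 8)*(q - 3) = q^2 - 11*q + 24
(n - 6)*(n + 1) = n^2 - 5*n - 6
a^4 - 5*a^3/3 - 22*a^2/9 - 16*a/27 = a*(a - 8/3)*(a + 1/3)*(a + 2/3)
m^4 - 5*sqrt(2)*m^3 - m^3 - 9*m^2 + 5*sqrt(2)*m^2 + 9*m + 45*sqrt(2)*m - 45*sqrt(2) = (m - 3)*(m - 1)*(m + 3)*(m - 5*sqrt(2))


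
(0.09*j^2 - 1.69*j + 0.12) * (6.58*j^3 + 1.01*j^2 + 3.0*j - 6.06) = 0.5922*j^5 - 11.0293*j^4 - 0.6473*j^3 - 5.4942*j^2 + 10.6014*j - 0.7272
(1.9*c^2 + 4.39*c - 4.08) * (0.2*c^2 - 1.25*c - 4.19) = 0.38*c^4 - 1.497*c^3 - 14.2645*c^2 - 13.2941*c + 17.0952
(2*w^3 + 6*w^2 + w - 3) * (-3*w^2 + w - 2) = -6*w^5 - 16*w^4 - w^3 - 2*w^2 - 5*w + 6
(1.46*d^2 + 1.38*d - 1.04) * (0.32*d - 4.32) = 0.4672*d^3 - 5.8656*d^2 - 6.2944*d + 4.4928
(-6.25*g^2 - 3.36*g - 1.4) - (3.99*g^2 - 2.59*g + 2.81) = -10.24*g^2 - 0.77*g - 4.21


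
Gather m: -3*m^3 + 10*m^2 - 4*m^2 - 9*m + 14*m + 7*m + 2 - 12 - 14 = -3*m^3 + 6*m^2 + 12*m - 24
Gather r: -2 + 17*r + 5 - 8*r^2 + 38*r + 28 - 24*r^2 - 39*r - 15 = -32*r^2 + 16*r + 16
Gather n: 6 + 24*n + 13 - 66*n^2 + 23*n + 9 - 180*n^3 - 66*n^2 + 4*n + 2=-180*n^3 - 132*n^2 + 51*n + 30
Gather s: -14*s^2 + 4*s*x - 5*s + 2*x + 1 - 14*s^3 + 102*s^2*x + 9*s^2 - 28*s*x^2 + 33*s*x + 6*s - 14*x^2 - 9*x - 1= -14*s^3 + s^2*(102*x - 5) + s*(-28*x^2 + 37*x + 1) - 14*x^2 - 7*x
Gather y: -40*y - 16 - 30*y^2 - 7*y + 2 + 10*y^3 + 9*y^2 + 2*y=10*y^3 - 21*y^2 - 45*y - 14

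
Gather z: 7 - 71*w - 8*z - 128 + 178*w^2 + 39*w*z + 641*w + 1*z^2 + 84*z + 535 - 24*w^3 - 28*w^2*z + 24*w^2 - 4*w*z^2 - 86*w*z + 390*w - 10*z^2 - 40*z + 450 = -24*w^3 + 202*w^2 + 960*w + z^2*(-4*w - 9) + z*(-28*w^2 - 47*w + 36) + 864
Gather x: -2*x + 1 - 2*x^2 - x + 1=-2*x^2 - 3*x + 2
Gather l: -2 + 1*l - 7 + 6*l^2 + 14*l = 6*l^2 + 15*l - 9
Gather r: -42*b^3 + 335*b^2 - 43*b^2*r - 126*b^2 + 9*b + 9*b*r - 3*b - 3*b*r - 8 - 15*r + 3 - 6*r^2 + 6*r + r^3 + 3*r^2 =-42*b^3 + 209*b^2 + 6*b + r^3 - 3*r^2 + r*(-43*b^2 + 6*b - 9) - 5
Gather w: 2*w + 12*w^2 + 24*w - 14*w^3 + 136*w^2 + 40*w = -14*w^3 + 148*w^2 + 66*w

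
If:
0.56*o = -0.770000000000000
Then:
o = -1.38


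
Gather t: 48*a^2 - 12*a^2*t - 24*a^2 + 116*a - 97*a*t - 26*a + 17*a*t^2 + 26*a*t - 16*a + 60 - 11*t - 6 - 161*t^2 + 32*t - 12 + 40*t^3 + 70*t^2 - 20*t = 24*a^2 + 74*a + 40*t^3 + t^2*(17*a - 91) + t*(-12*a^2 - 71*a + 1) + 42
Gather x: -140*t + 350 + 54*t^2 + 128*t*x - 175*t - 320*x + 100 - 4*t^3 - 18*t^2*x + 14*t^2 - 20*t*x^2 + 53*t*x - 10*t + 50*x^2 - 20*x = -4*t^3 + 68*t^2 - 325*t + x^2*(50 - 20*t) + x*(-18*t^2 + 181*t - 340) + 450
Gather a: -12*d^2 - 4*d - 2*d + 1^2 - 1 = -12*d^2 - 6*d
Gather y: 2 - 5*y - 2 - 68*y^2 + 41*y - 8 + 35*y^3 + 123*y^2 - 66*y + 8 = 35*y^3 + 55*y^2 - 30*y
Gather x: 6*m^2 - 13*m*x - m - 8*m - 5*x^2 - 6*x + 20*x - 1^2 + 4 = 6*m^2 - 9*m - 5*x^2 + x*(14 - 13*m) + 3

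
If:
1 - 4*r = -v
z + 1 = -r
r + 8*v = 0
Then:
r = 8/33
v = -1/33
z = -41/33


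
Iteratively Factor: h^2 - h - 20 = (h - 5)*(h + 4)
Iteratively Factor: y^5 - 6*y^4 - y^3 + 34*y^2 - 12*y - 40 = (y - 2)*(y^4 - 4*y^3 - 9*y^2 + 16*y + 20) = (y - 5)*(y - 2)*(y^3 + y^2 - 4*y - 4) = (y - 5)*(y - 2)^2*(y^2 + 3*y + 2) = (y - 5)*(y - 2)^2*(y + 1)*(y + 2)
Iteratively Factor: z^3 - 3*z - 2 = (z + 1)*(z^2 - z - 2) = (z - 2)*(z + 1)*(z + 1)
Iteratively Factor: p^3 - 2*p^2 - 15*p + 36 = (p + 4)*(p^2 - 6*p + 9) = (p - 3)*(p + 4)*(p - 3)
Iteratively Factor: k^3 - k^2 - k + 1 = (k - 1)*(k^2 - 1) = (k - 1)*(k + 1)*(k - 1)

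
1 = 1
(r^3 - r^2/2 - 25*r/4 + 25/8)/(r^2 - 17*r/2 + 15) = (r^2 + 2*r - 5/4)/(r - 6)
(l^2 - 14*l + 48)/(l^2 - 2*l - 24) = (l - 8)/(l + 4)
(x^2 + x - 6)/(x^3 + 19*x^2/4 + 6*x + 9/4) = 4*(x - 2)/(4*x^2 + 7*x + 3)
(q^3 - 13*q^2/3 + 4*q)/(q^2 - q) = (q^2 - 13*q/3 + 4)/(q - 1)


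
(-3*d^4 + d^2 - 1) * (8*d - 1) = -24*d^5 + 3*d^4 + 8*d^3 - d^2 - 8*d + 1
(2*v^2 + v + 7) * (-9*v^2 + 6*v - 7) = -18*v^4 + 3*v^3 - 71*v^2 + 35*v - 49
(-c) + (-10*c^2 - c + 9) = -10*c^2 - 2*c + 9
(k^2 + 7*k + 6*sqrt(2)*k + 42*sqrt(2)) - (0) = k^2 + 7*k + 6*sqrt(2)*k + 42*sqrt(2)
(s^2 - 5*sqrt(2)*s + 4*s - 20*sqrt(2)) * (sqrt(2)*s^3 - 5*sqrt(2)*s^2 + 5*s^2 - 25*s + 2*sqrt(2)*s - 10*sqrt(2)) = sqrt(2)*s^5 - 5*s^4 - sqrt(2)*s^4 - 43*sqrt(2)*s^3 + 5*s^3 + 23*sqrt(2)*s^2 + 80*s^2 + 20*s + 460*sqrt(2)*s + 400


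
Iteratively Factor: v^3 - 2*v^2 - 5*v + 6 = (v + 2)*(v^2 - 4*v + 3) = (v - 3)*(v + 2)*(v - 1)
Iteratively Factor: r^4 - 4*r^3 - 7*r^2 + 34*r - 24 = (r - 4)*(r^3 - 7*r + 6) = (r - 4)*(r + 3)*(r^2 - 3*r + 2) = (r - 4)*(r - 1)*(r + 3)*(r - 2)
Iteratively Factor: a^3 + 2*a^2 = (a)*(a^2 + 2*a) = a^2*(a + 2)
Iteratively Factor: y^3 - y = (y + 1)*(y^2 - y) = (y - 1)*(y + 1)*(y)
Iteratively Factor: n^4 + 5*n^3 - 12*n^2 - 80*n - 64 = (n + 1)*(n^3 + 4*n^2 - 16*n - 64) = (n - 4)*(n + 1)*(n^2 + 8*n + 16) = (n - 4)*(n + 1)*(n + 4)*(n + 4)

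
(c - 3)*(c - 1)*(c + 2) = c^3 - 2*c^2 - 5*c + 6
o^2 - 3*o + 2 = (o - 2)*(o - 1)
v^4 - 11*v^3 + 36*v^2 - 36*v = v*(v - 6)*(v - 3)*(v - 2)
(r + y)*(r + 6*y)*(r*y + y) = r^3*y + 7*r^2*y^2 + r^2*y + 6*r*y^3 + 7*r*y^2 + 6*y^3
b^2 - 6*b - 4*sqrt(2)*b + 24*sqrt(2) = (b - 6)*(b - 4*sqrt(2))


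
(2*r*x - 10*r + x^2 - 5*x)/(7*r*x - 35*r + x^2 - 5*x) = (2*r + x)/(7*r + x)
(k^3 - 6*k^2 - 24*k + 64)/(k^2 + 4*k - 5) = (k^3 - 6*k^2 - 24*k + 64)/(k^2 + 4*k - 5)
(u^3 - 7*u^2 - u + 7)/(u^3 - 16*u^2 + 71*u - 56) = (u + 1)/(u - 8)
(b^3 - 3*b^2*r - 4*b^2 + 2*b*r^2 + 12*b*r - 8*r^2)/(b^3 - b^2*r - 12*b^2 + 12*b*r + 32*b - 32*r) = (b - 2*r)/(b - 8)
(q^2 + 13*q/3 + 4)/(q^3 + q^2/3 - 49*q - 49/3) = (3*q^2 + 13*q + 12)/(3*q^3 + q^2 - 147*q - 49)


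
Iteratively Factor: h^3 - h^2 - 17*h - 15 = (h + 3)*(h^2 - 4*h - 5) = (h + 1)*(h + 3)*(h - 5)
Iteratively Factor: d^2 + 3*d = (d + 3)*(d)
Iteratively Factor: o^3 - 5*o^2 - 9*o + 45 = (o + 3)*(o^2 - 8*o + 15) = (o - 3)*(o + 3)*(o - 5)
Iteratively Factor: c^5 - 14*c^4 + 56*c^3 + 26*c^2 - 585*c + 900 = (c - 4)*(c^4 - 10*c^3 + 16*c^2 + 90*c - 225) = (c - 5)*(c - 4)*(c^3 - 5*c^2 - 9*c + 45) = (c - 5)*(c - 4)*(c - 3)*(c^2 - 2*c - 15) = (c - 5)^2*(c - 4)*(c - 3)*(c + 3)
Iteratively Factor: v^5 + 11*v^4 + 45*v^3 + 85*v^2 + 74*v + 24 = (v + 1)*(v^4 + 10*v^3 + 35*v^2 + 50*v + 24) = (v + 1)*(v + 2)*(v^3 + 8*v^2 + 19*v + 12) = (v + 1)^2*(v + 2)*(v^2 + 7*v + 12) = (v + 1)^2*(v + 2)*(v + 3)*(v + 4)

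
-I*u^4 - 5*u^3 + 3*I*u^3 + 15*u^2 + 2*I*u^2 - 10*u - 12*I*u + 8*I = (u - 2)*(u - 4*I)*(u - I)*(-I*u + I)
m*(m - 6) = m^2 - 6*m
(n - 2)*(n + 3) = n^2 + n - 6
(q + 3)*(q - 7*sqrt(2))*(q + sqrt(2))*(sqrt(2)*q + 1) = sqrt(2)*q^4 - 11*q^3 + 3*sqrt(2)*q^3 - 33*q^2 - 20*sqrt(2)*q^2 - 60*sqrt(2)*q - 14*q - 42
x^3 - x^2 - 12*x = x*(x - 4)*(x + 3)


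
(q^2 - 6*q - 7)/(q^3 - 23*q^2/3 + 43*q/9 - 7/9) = 9*(q + 1)/(9*q^2 - 6*q + 1)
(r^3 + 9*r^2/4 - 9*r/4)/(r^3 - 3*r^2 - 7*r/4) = (-4*r^2 - 9*r + 9)/(-4*r^2 + 12*r + 7)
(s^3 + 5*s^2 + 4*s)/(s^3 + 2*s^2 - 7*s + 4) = s*(s + 1)/(s^2 - 2*s + 1)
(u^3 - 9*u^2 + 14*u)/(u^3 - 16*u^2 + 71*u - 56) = u*(u - 2)/(u^2 - 9*u + 8)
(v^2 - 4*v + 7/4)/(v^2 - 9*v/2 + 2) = (v - 7/2)/(v - 4)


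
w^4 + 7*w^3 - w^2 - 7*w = w*(w - 1)*(w + 1)*(w + 7)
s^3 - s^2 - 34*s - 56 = (s - 7)*(s + 2)*(s + 4)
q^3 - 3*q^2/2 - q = q*(q - 2)*(q + 1/2)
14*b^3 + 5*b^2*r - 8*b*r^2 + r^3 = (-7*b + r)*(-2*b + r)*(b + r)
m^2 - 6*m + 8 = (m - 4)*(m - 2)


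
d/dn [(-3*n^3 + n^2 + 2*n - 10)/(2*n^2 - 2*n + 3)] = (-6*n^4 + 12*n^3 - 33*n^2 + 46*n - 14)/(4*n^4 - 8*n^3 + 16*n^2 - 12*n + 9)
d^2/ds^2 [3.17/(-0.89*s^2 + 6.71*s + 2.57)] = (-5.021914*s^2 + 37.861846*s + 3.17*(1.78*s - 6.71)*(3.56*s - 13.42) + 14.501482)/(-0.89*s^2 + 6.71*s + 2.57)^3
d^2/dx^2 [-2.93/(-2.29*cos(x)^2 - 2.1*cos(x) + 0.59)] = (-61.460852*(1 - cos(x)^2)^2 - 42.27111*cos(x)^3 - 59.486618*cos(x)^2 + 80.91195*cos(x) + 95.220898)/(2.29*cos(x)^2 + 2.1*cos(x) - 0.59)^3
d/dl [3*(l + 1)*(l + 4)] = 6*l + 15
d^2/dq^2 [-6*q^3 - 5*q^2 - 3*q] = -36*q - 10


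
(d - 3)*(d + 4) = d^2 + d - 12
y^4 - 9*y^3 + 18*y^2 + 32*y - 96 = (y - 4)^2*(y - 3)*(y + 2)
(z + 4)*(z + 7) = z^2 + 11*z + 28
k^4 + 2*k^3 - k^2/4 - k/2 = k*(k - 1/2)*(k + 1/2)*(k + 2)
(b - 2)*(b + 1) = b^2 - b - 2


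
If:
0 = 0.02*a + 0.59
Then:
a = -29.50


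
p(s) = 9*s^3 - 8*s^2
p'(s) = 27*s^2 - 16*s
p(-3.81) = -613.89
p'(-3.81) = 452.89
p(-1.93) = -94.50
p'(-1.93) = 131.45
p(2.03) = 42.32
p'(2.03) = 78.78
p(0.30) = -0.48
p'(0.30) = -2.37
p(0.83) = -0.37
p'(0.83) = 5.32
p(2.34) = 71.51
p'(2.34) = 110.40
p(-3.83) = -622.99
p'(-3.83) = 457.34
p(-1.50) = -48.38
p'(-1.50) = 84.75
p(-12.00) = -16704.00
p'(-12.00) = 4080.00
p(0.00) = 0.00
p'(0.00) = 0.00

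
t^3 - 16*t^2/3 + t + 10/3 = (t - 5)*(t - 1)*(t + 2/3)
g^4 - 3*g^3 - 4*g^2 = g^2*(g - 4)*(g + 1)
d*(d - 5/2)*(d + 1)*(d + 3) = d^4 + 3*d^3/2 - 7*d^2 - 15*d/2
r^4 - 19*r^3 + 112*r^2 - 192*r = r*(r - 8)^2*(r - 3)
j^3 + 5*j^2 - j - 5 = (j - 1)*(j + 1)*(j + 5)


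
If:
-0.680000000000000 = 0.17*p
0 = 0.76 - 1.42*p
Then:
No Solution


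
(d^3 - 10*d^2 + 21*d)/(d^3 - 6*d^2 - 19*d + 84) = d/(d + 4)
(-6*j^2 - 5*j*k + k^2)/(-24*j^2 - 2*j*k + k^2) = (j + k)/(4*j + k)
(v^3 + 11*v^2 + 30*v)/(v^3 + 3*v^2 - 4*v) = (v^2 + 11*v + 30)/(v^2 + 3*v - 4)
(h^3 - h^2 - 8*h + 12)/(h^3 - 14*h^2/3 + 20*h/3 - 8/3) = 3*(h + 3)/(3*h - 2)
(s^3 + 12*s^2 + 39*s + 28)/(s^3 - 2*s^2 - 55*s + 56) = (s^2 + 5*s + 4)/(s^2 - 9*s + 8)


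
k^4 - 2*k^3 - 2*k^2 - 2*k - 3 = (k - 3)*(k + 1)*(k - I)*(k + I)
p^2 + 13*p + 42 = (p + 6)*(p + 7)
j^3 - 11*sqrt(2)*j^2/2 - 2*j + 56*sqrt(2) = (j - 4*sqrt(2))*(j - 7*sqrt(2)/2)*(j + 2*sqrt(2))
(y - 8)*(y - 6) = y^2 - 14*y + 48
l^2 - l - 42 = (l - 7)*(l + 6)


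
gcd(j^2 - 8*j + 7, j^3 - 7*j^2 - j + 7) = j^2 - 8*j + 7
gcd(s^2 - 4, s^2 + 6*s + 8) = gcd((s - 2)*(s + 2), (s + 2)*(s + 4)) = s + 2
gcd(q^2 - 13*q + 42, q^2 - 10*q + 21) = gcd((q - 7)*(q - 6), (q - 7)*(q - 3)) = q - 7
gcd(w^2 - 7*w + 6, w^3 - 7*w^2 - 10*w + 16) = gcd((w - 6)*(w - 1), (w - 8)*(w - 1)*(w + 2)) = w - 1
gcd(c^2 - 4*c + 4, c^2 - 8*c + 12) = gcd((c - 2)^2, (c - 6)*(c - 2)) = c - 2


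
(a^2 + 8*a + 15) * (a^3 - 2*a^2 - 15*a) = a^5 + 6*a^4 - 16*a^3 - 150*a^2 - 225*a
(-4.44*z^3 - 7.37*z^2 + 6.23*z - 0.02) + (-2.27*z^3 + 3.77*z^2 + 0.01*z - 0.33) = -6.71*z^3 - 3.6*z^2 + 6.24*z - 0.35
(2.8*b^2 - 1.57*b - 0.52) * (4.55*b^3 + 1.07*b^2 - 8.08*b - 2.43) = 12.74*b^5 - 4.1475*b^4 - 26.6699*b^3 + 5.3252*b^2 + 8.0167*b + 1.2636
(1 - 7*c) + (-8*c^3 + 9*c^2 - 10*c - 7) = -8*c^3 + 9*c^2 - 17*c - 6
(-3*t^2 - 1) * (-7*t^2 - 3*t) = 21*t^4 + 9*t^3 + 7*t^2 + 3*t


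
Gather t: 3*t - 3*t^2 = -3*t^2 + 3*t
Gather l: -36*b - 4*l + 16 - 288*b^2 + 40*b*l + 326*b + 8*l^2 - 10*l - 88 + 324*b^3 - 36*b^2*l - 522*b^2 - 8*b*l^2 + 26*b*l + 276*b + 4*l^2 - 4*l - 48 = 324*b^3 - 810*b^2 + 566*b + l^2*(12 - 8*b) + l*(-36*b^2 + 66*b - 18) - 120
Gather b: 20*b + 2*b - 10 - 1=22*b - 11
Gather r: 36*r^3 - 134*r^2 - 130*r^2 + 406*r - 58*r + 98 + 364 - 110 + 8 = 36*r^3 - 264*r^2 + 348*r + 360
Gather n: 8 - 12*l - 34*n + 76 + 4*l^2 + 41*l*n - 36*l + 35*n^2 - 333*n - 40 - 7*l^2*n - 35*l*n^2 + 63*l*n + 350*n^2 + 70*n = 4*l^2 - 48*l + n^2*(385 - 35*l) + n*(-7*l^2 + 104*l - 297) + 44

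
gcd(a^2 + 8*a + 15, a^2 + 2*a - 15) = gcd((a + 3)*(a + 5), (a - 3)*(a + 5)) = a + 5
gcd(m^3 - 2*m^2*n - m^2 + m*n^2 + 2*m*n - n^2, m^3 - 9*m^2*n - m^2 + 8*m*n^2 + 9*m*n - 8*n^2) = m^2 - m*n - m + n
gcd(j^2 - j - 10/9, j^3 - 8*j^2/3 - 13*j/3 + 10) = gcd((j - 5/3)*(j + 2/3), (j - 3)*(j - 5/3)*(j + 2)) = j - 5/3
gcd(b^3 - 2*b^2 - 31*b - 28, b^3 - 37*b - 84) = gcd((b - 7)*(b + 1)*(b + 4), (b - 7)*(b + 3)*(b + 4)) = b^2 - 3*b - 28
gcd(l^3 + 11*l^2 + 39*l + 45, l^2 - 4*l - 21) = l + 3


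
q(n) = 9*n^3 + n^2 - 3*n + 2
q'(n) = 27*n^2 + 2*n - 3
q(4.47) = 812.40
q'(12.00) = 3909.00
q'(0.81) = 16.33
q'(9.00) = 2202.00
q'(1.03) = 27.70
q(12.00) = 15662.00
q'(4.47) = 545.42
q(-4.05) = -567.32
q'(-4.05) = 431.77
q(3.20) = 297.55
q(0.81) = 5.01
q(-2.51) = -126.49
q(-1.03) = -3.68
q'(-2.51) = 162.08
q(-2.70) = -159.76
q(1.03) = 9.81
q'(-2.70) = 188.43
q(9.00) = 6617.00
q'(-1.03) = 23.58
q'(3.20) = 279.88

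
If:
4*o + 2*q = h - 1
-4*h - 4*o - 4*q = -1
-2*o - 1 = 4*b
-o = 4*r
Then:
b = 2*r - 1/4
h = 1/2 - 8*r/3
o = -4*r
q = 20*r/3 - 1/4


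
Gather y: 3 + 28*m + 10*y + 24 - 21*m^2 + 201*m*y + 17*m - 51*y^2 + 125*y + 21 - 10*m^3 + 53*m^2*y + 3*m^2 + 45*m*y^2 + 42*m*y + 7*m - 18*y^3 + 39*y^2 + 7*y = -10*m^3 - 18*m^2 + 52*m - 18*y^3 + y^2*(45*m - 12) + y*(53*m^2 + 243*m + 142) + 48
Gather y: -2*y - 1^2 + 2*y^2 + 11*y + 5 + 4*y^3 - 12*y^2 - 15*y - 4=4*y^3 - 10*y^2 - 6*y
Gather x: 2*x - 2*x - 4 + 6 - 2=0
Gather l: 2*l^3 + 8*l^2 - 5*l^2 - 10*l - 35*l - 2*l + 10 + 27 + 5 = 2*l^3 + 3*l^2 - 47*l + 42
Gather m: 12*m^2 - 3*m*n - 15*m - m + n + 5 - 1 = 12*m^2 + m*(-3*n - 16) + n + 4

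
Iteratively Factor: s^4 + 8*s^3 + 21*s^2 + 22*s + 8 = (s + 2)*(s^3 + 6*s^2 + 9*s + 4) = (s + 2)*(s + 4)*(s^2 + 2*s + 1) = (s + 1)*(s + 2)*(s + 4)*(s + 1)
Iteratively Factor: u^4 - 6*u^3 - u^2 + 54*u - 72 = (u - 3)*(u^3 - 3*u^2 - 10*u + 24) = (u - 3)*(u + 3)*(u^2 - 6*u + 8) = (u - 4)*(u - 3)*(u + 3)*(u - 2)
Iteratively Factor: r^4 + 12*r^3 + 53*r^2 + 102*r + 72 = (r + 3)*(r^3 + 9*r^2 + 26*r + 24) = (r + 3)*(r + 4)*(r^2 + 5*r + 6) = (r + 3)^2*(r + 4)*(r + 2)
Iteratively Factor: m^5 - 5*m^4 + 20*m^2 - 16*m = (m)*(m^4 - 5*m^3 + 20*m - 16) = m*(m - 2)*(m^3 - 3*m^2 - 6*m + 8) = m*(m - 4)*(m - 2)*(m^2 + m - 2) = m*(m - 4)*(m - 2)*(m + 2)*(m - 1)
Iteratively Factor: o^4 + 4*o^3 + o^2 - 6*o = (o)*(o^3 + 4*o^2 + o - 6) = o*(o + 2)*(o^2 + 2*o - 3) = o*(o - 1)*(o + 2)*(o + 3)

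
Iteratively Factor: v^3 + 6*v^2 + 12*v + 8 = (v + 2)*(v^2 + 4*v + 4) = (v + 2)^2*(v + 2)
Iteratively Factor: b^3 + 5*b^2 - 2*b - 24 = (b + 4)*(b^2 + b - 6) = (b - 2)*(b + 4)*(b + 3)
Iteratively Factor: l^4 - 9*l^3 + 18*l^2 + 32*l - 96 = (l - 3)*(l^3 - 6*l^2 + 32) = (l - 4)*(l - 3)*(l^2 - 2*l - 8) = (l - 4)*(l - 3)*(l + 2)*(l - 4)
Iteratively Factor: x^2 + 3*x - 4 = (x - 1)*(x + 4)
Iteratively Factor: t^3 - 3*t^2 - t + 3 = (t + 1)*(t^2 - 4*t + 3) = (t - 3)*(t + 1)*(t - 1)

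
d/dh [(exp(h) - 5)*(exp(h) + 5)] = 2*exp(2*h)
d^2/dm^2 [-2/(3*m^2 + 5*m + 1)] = 4*(9*m^2 + 15*m - (6*m + 5)^2 + 3)/(3*m^2 + 5*m + 1)^3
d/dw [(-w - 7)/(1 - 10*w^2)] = (10*w^2 - 20*w*(w + 7) - 1)/(10*w^2 - 1)^2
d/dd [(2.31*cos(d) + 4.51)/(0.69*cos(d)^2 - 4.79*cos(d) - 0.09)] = (1.5939*cos(d)^2 + 6.2238*cos(d) - 21.395)*sin(d)/(0.4761*cos(d)^4 - 6.6102*cos(d)^3 + 22.8199*cos(d)^2 + 0.8622*cos(d) + 0.0081)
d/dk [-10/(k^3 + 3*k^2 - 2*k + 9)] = 10*(3*k^2 + 6*k - 2)/(k^3 + 3*k^2 - 2*k + 9)^2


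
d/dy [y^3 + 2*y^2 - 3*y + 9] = 3*y^2 + 4*y - 3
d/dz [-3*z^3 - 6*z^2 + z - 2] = -9*z^2 - 12*z + 1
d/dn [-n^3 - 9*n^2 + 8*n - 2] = -3*n^2 - 18*n + 8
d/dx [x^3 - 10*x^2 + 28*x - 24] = 3*x^2 - 20*x + 28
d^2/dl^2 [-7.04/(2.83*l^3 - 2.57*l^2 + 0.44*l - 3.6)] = ((119.5392*l - 36.1856)*(2.83*l^3 - 2.57*l^2 + 0.44*l - 3.6) - 7.04*(8.49*l^2 - 5.14*l + 0.44)*(16.98*l^2 - 10.28*l + 0.88))/(2.83*l^3 - 2.57*l^2 + 0.44*l - 3.6)^3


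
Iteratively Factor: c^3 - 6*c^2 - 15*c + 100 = (c - 5)*(c^2 - c - 20) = (c - 5)^2*(c + 4)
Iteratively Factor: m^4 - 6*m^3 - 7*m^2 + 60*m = (m)*(m^3 - 6*m^2 - 7*m + 60) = m*(m - 5)*(m^2 - m - 12) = m*(m - 5)*(m - 4)*(m + 3)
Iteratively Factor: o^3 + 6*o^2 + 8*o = (o + 2)*(o^2 + 4*o) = o*(o + 2)*(o + 4)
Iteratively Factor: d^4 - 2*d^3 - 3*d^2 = (d - 3)*(d^3 + d^2) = d*(d - 3)*(d^2 + d) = d*(d - 3)*(d + 1)*(d)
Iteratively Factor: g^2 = (g)*(g)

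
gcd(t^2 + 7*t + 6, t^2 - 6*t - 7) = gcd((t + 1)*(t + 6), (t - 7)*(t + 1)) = t + 1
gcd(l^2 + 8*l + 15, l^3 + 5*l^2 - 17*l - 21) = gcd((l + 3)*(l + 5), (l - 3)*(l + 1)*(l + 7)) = 1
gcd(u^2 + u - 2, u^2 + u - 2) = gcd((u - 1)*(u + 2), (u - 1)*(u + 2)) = u^2 + u - 2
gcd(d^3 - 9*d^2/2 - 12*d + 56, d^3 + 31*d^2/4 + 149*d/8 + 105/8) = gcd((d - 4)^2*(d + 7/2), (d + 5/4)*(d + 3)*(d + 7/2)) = d + 7/2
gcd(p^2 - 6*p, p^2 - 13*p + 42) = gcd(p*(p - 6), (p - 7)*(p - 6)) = p - 6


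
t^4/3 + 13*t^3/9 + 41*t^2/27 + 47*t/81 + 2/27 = (t/3 + 1)*(t + 1/3)^2*(t + 2/3)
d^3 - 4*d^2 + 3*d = d*(d - 3)*(d - 1)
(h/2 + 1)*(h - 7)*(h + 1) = h^3/2 - 2*h^2 - 19*h/2 - 7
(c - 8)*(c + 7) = c^2 - c - 56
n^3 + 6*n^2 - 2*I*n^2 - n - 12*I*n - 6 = (n + 6)*(n - I)^2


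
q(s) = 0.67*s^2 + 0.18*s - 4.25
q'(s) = 1.34*s + 0.18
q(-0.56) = -4.14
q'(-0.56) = -0.57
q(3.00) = 2.32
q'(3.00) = 4.20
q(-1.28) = -3.38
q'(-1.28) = -1.54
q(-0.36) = -4.23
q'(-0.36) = -0.30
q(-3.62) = 3.88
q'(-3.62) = -4.67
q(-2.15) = -1.54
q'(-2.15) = -2.70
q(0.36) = -4.10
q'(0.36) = 0.66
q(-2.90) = 0.86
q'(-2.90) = -3.71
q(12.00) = 94.39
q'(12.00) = 16.26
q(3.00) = 2.32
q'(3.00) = 4.20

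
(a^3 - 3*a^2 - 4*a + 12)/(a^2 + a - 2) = (a^2 - 5*a + 6)/(a - 1)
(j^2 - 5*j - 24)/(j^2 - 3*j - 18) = (j - 8)/(j - 6)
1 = 1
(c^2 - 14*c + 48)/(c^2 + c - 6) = (c^2 - 14*c + 48)/(c^2 + c - 6)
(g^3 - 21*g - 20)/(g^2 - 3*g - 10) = (g^2 + 5*g + 4)/(g + 2)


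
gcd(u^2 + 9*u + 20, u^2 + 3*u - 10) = u + 5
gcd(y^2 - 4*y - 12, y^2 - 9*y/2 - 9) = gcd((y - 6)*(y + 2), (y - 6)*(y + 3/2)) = y - 6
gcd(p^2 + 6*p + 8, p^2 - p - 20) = p + 4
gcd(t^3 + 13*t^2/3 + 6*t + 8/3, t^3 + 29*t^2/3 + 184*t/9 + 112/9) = t + 4/3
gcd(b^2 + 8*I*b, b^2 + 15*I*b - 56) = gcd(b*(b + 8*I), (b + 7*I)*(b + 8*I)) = b + 8*I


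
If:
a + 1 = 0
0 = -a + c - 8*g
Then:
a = -1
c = 8*g - 1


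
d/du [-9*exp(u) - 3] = -9*exp(u)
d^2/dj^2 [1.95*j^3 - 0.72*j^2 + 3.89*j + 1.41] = 11.7*j - 1.44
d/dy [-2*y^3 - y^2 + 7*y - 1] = -6*y^2 - 2*y + 7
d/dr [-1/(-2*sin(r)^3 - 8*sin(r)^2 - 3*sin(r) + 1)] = (-16*sin(r) + 3*cos(2*r) - 6)*cos(r)/(2*sin(r)^3 + 8*sin(r)^2 + 3*sin(r) - 1)^2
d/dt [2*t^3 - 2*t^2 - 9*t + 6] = 6*t^2 - 4*t - 9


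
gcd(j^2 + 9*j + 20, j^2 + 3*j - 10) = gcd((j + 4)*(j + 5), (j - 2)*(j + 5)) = j + 5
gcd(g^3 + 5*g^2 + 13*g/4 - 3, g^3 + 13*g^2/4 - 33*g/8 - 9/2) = g + 4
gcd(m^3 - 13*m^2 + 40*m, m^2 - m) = m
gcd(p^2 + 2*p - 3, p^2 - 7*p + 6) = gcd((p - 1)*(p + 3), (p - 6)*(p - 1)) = p - 1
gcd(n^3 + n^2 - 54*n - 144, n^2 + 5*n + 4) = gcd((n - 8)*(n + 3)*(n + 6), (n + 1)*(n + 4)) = 1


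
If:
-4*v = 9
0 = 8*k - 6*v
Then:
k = -27/16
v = -9/4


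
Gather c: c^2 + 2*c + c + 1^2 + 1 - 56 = c^2 + 3*c - 54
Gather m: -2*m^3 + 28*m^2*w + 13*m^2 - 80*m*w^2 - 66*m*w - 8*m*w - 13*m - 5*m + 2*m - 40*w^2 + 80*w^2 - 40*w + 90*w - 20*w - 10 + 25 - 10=-2*m^3 + m^2*(28*w + 13) + m*(-80*w^2 - 74*w - 16) + 40*w^2 + 30*w + 5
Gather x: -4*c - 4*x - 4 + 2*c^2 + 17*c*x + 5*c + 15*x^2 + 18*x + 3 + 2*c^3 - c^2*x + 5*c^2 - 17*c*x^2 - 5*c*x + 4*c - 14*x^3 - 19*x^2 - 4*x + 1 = 2*c^3 + 7*c^2 + 5*c - 14*x^3 + x^2*(-17*c - 4) + x*(-c^2 + 12*c + 10)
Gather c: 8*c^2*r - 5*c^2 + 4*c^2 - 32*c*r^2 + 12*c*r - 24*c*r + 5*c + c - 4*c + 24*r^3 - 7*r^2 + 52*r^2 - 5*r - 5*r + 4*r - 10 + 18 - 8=c^2*(8*r - 1) + c*(-32*r^2 - 12*r + 2) + 24*r^3 + 45*r^2 - 6*r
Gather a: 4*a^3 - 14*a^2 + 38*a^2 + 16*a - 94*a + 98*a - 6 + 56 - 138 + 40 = 4*a^3 + 24*a^2 + 20*a - 48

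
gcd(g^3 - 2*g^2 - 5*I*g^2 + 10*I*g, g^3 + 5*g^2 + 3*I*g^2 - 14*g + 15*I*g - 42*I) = g - 2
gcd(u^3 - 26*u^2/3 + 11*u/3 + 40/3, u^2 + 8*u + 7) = u + 1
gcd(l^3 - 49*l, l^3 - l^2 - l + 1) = 1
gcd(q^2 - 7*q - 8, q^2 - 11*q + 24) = q - 8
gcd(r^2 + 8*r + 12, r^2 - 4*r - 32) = 1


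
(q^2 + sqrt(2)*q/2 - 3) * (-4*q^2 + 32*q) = -4*q^4 - 2*sqrt(2)*q^3 + 32*q^3 + 12*q^2 + 16*sqrt(2)*q^2 - 96*q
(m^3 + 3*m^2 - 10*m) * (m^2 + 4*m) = m^5 + 7*m^4 + 2*m^3 - 40*m^2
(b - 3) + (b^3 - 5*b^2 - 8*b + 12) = b^3 - 5*b^2 - 7*b + 9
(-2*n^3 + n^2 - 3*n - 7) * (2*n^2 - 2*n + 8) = -4*n^5 + 6*n^4 - 24*n^3 - 10*n - 56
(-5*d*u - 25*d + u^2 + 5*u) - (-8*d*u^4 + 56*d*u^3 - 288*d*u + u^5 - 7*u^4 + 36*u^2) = 8*d*u^4 - 56*d*u^3 + 283*d*u - 25*d - u^5 + 7*u^4 - 35*u^2 + 5*u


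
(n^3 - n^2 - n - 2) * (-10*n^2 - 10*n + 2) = -10*n^5 + 22*n^3 + 28*n^2 + 18*n - 4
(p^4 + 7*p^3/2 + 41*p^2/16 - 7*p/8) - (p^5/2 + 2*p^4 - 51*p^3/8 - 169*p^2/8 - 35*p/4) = -p^5/2 - p^4 + 79*p^3/8 + 379*p^2/16 + 63*p/8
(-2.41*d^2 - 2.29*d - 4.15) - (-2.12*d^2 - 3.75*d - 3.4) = -0.29*d^2 + 1.46*d - 0.75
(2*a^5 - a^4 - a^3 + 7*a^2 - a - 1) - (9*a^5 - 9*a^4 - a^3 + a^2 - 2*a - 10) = -7*a^5 + 8*a^4 + 6*a^2 + a + 9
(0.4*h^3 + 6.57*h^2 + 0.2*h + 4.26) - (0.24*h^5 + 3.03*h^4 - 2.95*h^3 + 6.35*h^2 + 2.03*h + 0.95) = -0.24*h^5 - 3.03*h^4 + 3.35*h^3 + 0.220000000000001*h^2 - 1.83*h + 3.31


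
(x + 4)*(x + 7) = x^2 + 11*x + 28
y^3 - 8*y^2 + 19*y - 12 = (y - 4)*(y - 3)*(y - 1)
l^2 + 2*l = l*(l + 2)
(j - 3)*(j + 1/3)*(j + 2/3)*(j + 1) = j^4 - j^3 - 43*j^2/9 - 31*j/9 - 2/3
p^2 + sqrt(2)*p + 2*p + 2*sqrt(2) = (p + 2)*(p + sqrt(2))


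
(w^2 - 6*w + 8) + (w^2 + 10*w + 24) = 2*w^2 + 4*w + 32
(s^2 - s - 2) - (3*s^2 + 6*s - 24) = -2*s^2 - 7*s + 22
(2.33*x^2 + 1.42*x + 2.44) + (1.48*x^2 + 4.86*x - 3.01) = 3.81*x^2 + 6.28*x - 0.57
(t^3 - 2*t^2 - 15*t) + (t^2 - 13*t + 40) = t^3 - t^2 - 28*t + 40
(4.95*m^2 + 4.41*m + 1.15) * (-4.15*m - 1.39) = -20.5425*m^3 - 25.182*m^2 - 10.9024*m - 1.5985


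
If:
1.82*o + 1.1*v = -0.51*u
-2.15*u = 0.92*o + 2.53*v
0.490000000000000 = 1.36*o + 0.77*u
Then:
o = 0.12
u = 0.42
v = -0.40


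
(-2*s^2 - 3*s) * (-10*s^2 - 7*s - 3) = 20*s^4 + 44*s^3 + 27*s^2 + 9*s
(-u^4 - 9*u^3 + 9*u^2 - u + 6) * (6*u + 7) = -6*u^5 - 61*u^4 - 9*u^3 + 57*u^2 + 29*u + 42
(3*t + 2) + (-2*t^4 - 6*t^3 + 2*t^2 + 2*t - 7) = -2*t^4 - 6*t^3 + 2*t^2 + 5*t - 5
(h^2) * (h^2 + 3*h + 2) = h^4 + 3*h^3 + 2*h^2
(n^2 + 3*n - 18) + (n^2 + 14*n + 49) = 2*n^2 + 17*n + 31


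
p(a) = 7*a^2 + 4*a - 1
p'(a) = 14*a + 4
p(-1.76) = 13.64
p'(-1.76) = -20.64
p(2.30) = 45.23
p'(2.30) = 36.20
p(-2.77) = 41.63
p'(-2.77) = -34.78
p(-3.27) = 60.77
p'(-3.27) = -41.78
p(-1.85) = 15.56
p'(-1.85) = -21.90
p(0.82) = 6.99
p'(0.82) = 15.48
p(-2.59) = 35.60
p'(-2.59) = -32.26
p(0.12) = -0.42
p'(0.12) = 5.68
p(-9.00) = 530.00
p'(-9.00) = -122.00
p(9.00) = 602.00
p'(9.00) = 130.00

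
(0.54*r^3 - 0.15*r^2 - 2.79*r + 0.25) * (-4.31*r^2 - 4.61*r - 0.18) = -2.3274*r^5 - 1.8429*r^4 + 12.6192*r^3 + 11.8114*r^2 - 0.6503*r - 0.045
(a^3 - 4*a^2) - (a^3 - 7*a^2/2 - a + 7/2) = -a^2/2 + a - 7/2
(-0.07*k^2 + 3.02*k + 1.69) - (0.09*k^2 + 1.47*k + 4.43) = -0.16*k^2 + 1.55*k - 2.74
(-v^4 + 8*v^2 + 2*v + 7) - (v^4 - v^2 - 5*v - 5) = -2*v^4 + 9*v^2 + 7*v + 12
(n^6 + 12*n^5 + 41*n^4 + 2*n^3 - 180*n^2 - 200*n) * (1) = n^6 + 12*n^5 + 41*n^4 + 2*n^3 - 180*n^2 - 200*n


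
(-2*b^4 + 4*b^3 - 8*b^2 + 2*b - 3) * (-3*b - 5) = 6*b^5 - 2*b^4 + 4*b^3 + 34*b^2 - b + 15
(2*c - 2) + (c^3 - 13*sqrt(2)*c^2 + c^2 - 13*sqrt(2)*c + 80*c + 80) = c^3 - 13*sqrt(2)*c^2 + c^2 - 13*sqrt(2)*c + 82*c + 78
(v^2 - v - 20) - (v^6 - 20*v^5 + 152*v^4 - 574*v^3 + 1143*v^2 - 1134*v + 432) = -v^6 + 20*v^5 - 152*v^4 + 574*v^3 - 1142*v^2 + 1133*v - 452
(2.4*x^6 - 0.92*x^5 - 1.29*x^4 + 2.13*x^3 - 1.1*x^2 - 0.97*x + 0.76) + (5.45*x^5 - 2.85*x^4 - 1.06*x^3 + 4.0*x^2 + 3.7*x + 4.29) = 2.4*x^6 + 4.53*x^5 - 4.14*x^4 + 1.07*x^3 + 2.9*x^2 + 2.73*x + 5.05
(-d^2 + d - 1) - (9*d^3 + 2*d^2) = -9*d^3 - 3*d^2 + d - 1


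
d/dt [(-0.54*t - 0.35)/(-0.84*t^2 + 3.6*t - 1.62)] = (-0.4536*t^2 - 0.588*t + 2.1348)/(0.7056*t^4 - 6.048*t^3 + 15.6816*t^2 - 11.664*t + 2.6244)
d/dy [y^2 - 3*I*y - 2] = 2*y - 3*I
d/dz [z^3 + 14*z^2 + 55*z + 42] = 3*z^2 + 28*z + 55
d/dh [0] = 0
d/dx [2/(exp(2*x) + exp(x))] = 2*(-2*exp(x) - 1)*exp(-x)/(exp(x) + 1)^2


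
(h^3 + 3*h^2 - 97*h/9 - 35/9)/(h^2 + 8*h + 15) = (h^2 - 2*h - 7/9)/(h + 3)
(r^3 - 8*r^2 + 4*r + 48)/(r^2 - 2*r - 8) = r - 6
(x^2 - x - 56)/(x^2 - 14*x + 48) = (x + 7)/(x - 6)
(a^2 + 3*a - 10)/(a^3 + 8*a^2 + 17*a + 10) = (a - 2)/(a^2 + 3*a + 2)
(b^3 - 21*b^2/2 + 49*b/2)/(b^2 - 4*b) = (2*b^2 - 21*b + 49)/(2*(b - 4))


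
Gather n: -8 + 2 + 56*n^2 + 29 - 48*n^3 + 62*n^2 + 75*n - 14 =-48*n^3 + 118*n^2 + 75*n + 9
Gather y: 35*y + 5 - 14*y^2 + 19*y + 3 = -14*y^2 + 54*y + 8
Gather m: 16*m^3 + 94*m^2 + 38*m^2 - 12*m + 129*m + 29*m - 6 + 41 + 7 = 16*m^3 + 132*m^2 + 146*m + 42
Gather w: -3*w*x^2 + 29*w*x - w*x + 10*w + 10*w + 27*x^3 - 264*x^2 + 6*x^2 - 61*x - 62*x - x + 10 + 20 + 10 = w*(-3*x^2 + 28*x + 20) + 27*x^3 - 258*x^2 - 124*x + 40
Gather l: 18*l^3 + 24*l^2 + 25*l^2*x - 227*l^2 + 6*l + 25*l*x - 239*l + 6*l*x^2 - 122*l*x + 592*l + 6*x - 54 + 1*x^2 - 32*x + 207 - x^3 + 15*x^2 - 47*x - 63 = 18*l^3 + l^2*(25*x - 203) + l*(6*x^2 - 97*x + 359) - x^3 + 16*x^2 - 73*x + 90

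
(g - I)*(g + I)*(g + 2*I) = g^3 + 2*I*g^2 + g + 2*I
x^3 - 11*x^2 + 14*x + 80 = (x - 8)*(x - 5)*(x + 2)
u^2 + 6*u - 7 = (u - 1)*(u + 7)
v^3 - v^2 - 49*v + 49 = (v - 7)*(v - 1)*(v + 7)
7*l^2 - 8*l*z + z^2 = (-7*l + z)*(-l + z)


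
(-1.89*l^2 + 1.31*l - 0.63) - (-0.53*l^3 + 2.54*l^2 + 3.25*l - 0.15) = 0.53*l^3 - 4.43*l^2 - 1.94*l - 0.48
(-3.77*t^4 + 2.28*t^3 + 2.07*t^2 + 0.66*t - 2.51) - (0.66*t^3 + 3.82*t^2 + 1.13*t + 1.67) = -3.77*t^4 + 1.62*t^3 - 1.75*t^2 - 0.47*t - 4.18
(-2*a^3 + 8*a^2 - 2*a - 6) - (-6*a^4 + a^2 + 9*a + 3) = 6*a^4 - 2*a^3 + 7*a^2 - 11*a - 9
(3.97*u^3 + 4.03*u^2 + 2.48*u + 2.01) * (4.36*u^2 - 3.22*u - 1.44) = 17.3092*u^5 + 4.7874*u^4 - 7.8806*u^3 - 5.0252*u^2 - 10.0434*u - 2.8944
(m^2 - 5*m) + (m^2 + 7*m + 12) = 2*m^2 + 2*m + 12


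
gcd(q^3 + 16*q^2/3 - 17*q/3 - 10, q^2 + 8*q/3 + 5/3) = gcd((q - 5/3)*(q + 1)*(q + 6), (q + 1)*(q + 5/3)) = q + 1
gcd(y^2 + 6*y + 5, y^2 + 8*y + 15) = y + 5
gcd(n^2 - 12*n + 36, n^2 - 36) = n - 6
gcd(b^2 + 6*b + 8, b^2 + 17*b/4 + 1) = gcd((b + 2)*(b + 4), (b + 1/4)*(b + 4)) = b + 4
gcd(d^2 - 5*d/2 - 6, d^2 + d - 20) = d - 4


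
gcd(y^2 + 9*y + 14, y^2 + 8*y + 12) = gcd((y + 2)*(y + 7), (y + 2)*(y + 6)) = y + 2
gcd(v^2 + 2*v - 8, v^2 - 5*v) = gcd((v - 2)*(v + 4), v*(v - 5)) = 1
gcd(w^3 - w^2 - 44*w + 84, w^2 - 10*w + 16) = w - 2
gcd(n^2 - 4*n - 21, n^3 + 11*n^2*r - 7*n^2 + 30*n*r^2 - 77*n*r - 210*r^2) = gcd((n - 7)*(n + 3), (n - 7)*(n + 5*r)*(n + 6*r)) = n - 7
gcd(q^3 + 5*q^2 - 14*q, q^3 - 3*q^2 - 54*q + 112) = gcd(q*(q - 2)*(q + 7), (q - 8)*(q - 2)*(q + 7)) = q^2 + 5*q - 14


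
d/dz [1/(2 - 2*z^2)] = z/(z^2 - 1)^2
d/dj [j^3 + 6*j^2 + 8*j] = 3*j^2 + 12*j + 8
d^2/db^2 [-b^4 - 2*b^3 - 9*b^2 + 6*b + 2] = -12*b^2 - 12*b - 18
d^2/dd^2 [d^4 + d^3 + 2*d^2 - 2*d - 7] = 12*d^2 + 6*d + 4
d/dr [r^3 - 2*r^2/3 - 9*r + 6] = 3*r^2 - 4*r/3 - 9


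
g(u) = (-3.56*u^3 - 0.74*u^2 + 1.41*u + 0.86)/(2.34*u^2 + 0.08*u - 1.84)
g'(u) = (-4.68*u - 0.08)*(-3.56*u^3 - 0.74*u^2 + 1.41*u + 0.86)/(2.34*u^2 + 0.08*u - 1.84)^2 + (-10.68*u^2 - 1.48*u + 1.41)/(2.34*u^2 + 0.08*u - 1.84) = (-8.3304*u^4 - 0.5696*u^3 + 16.2926*u^2 - 1.3016*u - 2.6632)/(5.4756*u^4 + 0.3744*u^3 - 8.6048*u^2 - 0.2944*u + 3.3856)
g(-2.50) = 3.84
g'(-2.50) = -1.35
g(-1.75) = 2.93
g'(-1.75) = -0.95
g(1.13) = -2.93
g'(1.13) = 1.48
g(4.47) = -7.19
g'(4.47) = -1.49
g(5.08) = -8.10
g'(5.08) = -1.50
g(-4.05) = 6.06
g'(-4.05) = -1.47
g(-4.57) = 6.83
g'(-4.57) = -1.49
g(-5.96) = 8.91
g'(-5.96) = -1.50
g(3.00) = -5.02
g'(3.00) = -1.45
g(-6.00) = 8.97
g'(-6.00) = -1.50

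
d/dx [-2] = 0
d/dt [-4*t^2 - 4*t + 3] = -8*t - 4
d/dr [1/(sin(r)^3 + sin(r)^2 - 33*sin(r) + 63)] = -(3*sin(r) + 11)*cos(r)/((sin(r) - 3)^3*(sin(r) + 7)^2)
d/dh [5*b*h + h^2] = 5*b + 2*h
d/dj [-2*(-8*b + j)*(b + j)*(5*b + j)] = 86*b^2 + 8*b*j - 6*j^2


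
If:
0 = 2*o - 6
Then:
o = 3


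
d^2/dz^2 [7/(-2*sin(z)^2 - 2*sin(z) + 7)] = 14*(8*sin(z)^4 + 6*sin(z)^3 + 18*sin(z)^2 - 5*sin(z) - 18)/(2*sin(z) - cos(2*z) - 6)^3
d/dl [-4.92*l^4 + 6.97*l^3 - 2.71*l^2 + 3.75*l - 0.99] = -19.68*l^3 + 20.91*l^2 - 5.42*l + 3.75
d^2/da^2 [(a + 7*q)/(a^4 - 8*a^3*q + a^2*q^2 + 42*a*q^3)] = 2*(a*(a^3 - 8*a^2*q + a*q^2 + 42*q^3)*(-4*a^3 + 24*a^2*q - 2*a*q^2 - 42*q^3 - (a + 7*q)*(6*a^2 - 24*a*q + q^2)) + 4*(a + 7*q)*(2*a^3 - 12*a^2*q + a*q^2 + 21*q^3)^2)/(a^3*(a^3 - 8*a^2*q + a*q^2 + 42*q^3)^3)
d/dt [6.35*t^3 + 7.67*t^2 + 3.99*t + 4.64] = 19.05*t^2 + 15.34*t + 3.99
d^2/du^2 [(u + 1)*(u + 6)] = 2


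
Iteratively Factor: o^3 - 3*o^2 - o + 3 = (o + 1)*(o^2 - 4*o + 3) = (o - 3)*(o + 1)*(o - 1)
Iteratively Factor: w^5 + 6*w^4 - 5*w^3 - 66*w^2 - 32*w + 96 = (w + 4)*(w^4 + 2*w^3 - 13*w^2 - 14*w + 24) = (w + 2)*(w + 4)*(w^3 - 13*w + 12) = (w + 2)*(w + 4)^2*(w^2 - 4*w + 3) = (w - 1)*(w + 2)*(w + 4)^2*(w - 3)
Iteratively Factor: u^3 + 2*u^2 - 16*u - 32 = (u + 2)*(u^2 - 16) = (u + 2)*(u + 4)*(u - 4)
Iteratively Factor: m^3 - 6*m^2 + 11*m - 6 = (m - 3)*(m^2 - 3*m + 2) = (m - 3)*(m - 1)*(m - 2)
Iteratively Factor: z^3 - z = (z - 1)*(z^2 + z) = (z - 1)*(z + 1)*(z)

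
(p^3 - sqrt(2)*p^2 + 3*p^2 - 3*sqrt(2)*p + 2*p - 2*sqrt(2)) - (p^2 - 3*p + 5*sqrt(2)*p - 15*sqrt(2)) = p^3 - sqrt(2)*p^2 + 2*p^2 - 8*sqrt(2)*p + 5*p + 13*sqrt(2)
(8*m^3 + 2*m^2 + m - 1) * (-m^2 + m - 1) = -8*m^5 + 6*m^4 - 7*m^3 - 2*m + 1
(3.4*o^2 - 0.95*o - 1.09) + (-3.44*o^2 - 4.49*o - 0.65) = -0.04*o^2 - 5.44*o - 1.74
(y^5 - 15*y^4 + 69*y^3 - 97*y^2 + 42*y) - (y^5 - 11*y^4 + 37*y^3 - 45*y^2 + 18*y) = -4*y^4 + 32*y^3 - 52*y^2 + 24*y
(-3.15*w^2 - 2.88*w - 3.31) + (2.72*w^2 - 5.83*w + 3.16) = -0.43*w^2 - 8.71*w - 0.15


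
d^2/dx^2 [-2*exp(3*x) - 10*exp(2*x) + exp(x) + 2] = (-18*exp(2*x) - 40*exp(x) + 1)*exp(x)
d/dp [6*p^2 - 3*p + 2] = 12*p - 3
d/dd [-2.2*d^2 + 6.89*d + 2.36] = 6.89 - 4.4*d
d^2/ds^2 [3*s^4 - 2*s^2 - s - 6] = 36*s^2 - 4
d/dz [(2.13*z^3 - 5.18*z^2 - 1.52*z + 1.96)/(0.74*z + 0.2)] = (3.1524*z^3 - 2.5552*z^2 - 2.072*z - 1.7544)/(0.5476*z^2 + 0.296*z + 0.04)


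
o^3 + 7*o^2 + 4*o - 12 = (o - 1)*(o + 2)*(o + 6)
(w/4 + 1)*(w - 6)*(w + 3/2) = w^3/4 - w^2/8 - 27*w/4 - 9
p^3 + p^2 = p^2*(p + 1)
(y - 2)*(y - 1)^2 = y^3 - 4*y^2 + 5*y - 2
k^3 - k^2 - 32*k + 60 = (k - 5)*(k - 2)*(k + 6)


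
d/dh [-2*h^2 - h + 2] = -4*h - 1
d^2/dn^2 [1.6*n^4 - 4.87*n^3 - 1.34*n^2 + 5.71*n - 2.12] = 19.2*n^2 - 29.22*n - 2.68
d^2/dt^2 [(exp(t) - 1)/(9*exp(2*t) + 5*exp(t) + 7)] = (81*exp(4*t) - 369*exp(3*t) - 513*exp(2*t) + 192*exp(t) + 84)*exp(t)/(729*exp(6*t) + 1215*exp(5*t) + 2376*exp(4*t) + 2015*exp(3*t) + 1848*exp(2*t) + 735*exp(t) + 343)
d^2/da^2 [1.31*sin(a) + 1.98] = -1.31*sin(a)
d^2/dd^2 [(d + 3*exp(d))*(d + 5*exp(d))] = 8*d*exp(d) + 60*exp(2*d) + 16*exp(d) + 2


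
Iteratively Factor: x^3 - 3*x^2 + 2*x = (x - 2)*(x^2 - x) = x*(x - 2)*(x - 1)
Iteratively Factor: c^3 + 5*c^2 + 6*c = (c + 3)*(c^2 + 2*c) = c*(c + 3)*(c + 2)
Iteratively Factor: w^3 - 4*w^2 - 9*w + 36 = (w + 3)*(w^2 - 7*w + 12) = (w - 4)*(w + 3)*(w - 3)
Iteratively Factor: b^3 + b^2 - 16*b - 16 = (b + 4)*(b^2 - 3*b - 4) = (b - 4)*(b + 4)*(b + 1)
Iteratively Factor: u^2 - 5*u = (u - 5)*(u)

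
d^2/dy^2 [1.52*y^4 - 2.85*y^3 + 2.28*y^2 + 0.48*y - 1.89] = 18.24*y^2 - 17.1*y + 4.56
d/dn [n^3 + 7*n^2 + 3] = n*(3*n + 14)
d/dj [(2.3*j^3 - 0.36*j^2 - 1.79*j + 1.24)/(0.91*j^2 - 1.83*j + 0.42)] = (2.093*j^4 - 8.418*j^3 + 5.1857*j^2 - 2.5592*j + 1.5174)/(0.8281*j^4 - 3.3306*j^3 + 4.1133*j^2 - 1.5372*j + 0.1764)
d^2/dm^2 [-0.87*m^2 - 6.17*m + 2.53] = -1.74000000000000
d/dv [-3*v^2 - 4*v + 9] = -6*v - 4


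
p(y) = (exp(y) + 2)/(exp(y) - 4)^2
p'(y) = exp(y)/(exp(y) - 4)^2 - 2*(exp(y) + 2)*exp(y)/(exp(y) - 4)^3 = (-exp(y) - 8)*exp(y)/(exp(y) - 4)^3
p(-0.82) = 0.19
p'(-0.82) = 0.08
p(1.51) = 23.52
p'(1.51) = -388.02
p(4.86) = 0.01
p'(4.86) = -0.01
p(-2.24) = 0.14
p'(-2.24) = 0.01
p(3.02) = 0.08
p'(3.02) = -0.13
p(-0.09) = 0.31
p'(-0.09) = 0.28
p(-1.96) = 0.14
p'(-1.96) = 0.02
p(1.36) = 547.17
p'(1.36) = 41435.48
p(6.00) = 0.00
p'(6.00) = 0.00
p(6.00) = 0.00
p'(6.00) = 0.00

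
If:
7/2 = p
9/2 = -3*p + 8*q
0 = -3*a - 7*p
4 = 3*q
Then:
No Solution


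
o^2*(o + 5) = o^3 + 5*o^2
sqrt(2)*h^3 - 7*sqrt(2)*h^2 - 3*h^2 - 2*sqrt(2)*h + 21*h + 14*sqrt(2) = (h - 7)*(h - 2*sqrt(2))*(sqrt(2)*h + 1)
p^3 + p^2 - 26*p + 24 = (p - 4)*(p - 1)*(p + 6)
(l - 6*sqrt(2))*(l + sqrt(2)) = l^2 - 5*sqrt(2)*l - 12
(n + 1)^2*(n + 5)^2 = n^4 + 12*n^3 + 46*n^2 + 60*n + 25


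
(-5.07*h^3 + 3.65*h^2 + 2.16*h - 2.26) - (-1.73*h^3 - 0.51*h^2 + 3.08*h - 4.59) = -3.34*h^3 + 4.16*h^2 - 0.92*h + 2.33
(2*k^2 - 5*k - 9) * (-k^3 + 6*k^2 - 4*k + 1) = -2*k^5 + 17*k^4 - 29*k^3 - 32*k^2 + 31*k - 9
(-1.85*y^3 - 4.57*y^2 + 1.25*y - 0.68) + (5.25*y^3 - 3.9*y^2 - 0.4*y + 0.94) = 3.4*y^3 - 8.47*y^2 + 0.85*y + 0.26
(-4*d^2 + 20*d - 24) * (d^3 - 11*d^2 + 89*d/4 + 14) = -4*d^5 + 64*d^4 - 333*d^3 + 653*d^2 - 254*d - 336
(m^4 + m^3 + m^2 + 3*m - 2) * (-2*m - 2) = -2*m^5 - 4*m^4 - 4*m^3 - 8*m^2 - 2*m + 4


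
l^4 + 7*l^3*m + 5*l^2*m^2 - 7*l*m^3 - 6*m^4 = (l - m)*(l + m)^2*(l + 6*m)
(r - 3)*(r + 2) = r^2 - r - 6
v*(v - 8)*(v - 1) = v^3 - 9*v^2 + 8*v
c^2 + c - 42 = (c - 6)*(c + 7)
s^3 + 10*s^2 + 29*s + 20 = (s + 1)*(s + 4)*(s + 5)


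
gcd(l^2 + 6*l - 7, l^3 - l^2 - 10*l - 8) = 1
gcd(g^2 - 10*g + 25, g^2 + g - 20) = 1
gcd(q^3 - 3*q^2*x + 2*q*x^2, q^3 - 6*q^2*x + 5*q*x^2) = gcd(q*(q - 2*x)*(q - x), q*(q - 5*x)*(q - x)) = -q^2 + q*x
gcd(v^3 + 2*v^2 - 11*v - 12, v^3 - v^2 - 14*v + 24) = v^2 + v - 12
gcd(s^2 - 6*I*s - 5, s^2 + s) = 1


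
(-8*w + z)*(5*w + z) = -40*w^2 - 3*w*z + z^2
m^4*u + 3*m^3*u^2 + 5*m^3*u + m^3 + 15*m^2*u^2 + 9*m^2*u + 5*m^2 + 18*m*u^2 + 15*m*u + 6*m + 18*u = (m + 2)*(m + 3)*(m + 3*u)*(m*u + 1)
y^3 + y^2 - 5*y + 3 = (y - 1)^2*(y + 3)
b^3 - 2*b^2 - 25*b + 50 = (b - 5)*(b - 2)*(b + 5)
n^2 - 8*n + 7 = (n - 7)*(n - 1)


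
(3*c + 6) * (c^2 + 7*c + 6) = 3*c^3 + 27*c^2 + 60*c + 36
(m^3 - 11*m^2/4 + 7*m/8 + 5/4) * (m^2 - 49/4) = m^5 - 11*m^4/4 - 91*m^3/8 + 559*m^2/16 - 343*m/32 - 245/16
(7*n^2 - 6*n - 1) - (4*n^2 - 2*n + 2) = 3*n^2 - 4*n - 3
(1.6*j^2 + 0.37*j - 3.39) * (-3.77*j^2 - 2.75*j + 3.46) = -6.032*j^4 - 5.7949*j^3 + 17.2988*j^2 + 10.6027*j - 11.7294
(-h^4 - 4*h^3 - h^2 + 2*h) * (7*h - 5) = -7*h^5 - 23*h^4 + 13*h^3 + 19*h^2 - 10*h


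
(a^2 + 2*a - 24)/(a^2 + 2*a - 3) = (a^2 + 2*a - 24)/(a^2 + 2*a - 3)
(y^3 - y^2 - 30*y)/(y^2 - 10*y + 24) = y*(y + 5)/(y - 4)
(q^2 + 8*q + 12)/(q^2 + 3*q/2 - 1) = 2*(q + 6)/(2*q - 1)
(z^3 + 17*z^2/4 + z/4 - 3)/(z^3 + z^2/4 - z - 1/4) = (4*z^2 + 13*z - 12)/(4*z^2 - 3*z - 1)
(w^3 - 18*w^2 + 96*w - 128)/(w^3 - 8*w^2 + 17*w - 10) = (w^2 - 16*w + 64)/(w^2 - 6*w + 5)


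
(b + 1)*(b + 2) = b^2 + 3*b + 2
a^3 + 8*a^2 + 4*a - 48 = (a - 2)*(a + 4)*(a + 6)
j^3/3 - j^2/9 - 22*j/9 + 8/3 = (j/3 + 1)*(j - 2)*(j - 4/3)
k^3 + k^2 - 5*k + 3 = (k - 1)^2*(k + 3)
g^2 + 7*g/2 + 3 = (g + 3/2)*(g + 2)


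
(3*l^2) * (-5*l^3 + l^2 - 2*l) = -15*l^5 + 3*l^4 - 6*l^3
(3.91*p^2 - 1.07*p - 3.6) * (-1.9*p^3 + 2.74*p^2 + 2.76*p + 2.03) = -7.429*p^5 + 12.7464*p^4 + 14.6998*p^3 - 4.8799*p^2 - 12.1081*p - 7.308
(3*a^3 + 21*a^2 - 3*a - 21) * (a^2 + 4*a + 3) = 3*a^5 + 33*a^4 + 90*a^3 + 30*a^2 - 93*a - 63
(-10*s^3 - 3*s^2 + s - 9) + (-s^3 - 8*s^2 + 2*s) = -11*s^3 - 11*s^2 + 3*s - 9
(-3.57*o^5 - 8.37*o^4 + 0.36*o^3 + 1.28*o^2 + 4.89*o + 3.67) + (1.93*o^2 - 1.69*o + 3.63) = -3.57*o^5 - 8.37*o^4 + 0.36*o^3 + 3.21*o^2 + 3.2*o + 7.3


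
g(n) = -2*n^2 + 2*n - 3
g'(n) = 2 - 4*n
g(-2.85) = -24.94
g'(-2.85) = 13.40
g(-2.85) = -24.94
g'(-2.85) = 13.40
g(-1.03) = -7.18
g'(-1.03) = 6.12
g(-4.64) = -55.34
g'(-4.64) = 20.56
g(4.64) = -36.78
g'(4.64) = -16.56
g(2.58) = -11.15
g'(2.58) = -8.32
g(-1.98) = -14.80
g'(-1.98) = 9.92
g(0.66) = -2.55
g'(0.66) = -0.64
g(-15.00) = -483.00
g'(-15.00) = 62.00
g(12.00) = -267.00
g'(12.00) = -46.00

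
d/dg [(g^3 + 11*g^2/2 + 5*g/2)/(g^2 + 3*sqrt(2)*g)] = (2*g^2 + 12*sqrt(2)*g - 5 + 33*sqrt(2))/(2*(g^2 + 6*sqrt(2)*g + 18))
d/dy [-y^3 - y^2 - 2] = y*(-3*y - 2)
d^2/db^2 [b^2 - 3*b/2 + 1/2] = 2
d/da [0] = 0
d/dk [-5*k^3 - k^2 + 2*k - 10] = -15*k^2 - 2*k + 2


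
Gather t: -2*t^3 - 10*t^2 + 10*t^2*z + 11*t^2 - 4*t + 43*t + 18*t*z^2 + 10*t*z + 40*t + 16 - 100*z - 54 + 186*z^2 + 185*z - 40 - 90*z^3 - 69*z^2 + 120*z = -2*t^3 + t^2*(10*z + 1) + t*(18*z^2 + 10*z + 79) - 90*z^3 + 117*z^2 + 205*z - 78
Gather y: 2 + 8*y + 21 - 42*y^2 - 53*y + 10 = -42*y^2 - 45*y + 33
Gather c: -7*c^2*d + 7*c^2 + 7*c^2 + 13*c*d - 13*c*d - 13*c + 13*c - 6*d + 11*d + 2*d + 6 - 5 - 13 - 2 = c^2*(14 - 7*d) + 7*d - 14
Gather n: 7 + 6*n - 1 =6*n + 6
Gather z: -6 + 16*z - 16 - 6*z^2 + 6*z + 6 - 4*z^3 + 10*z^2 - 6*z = -4*z^3 + 4*z^2 + 16*z - 16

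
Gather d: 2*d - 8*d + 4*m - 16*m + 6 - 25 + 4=-6*d - 12*m - 15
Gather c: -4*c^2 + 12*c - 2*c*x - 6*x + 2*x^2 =-4*c^2 + c*(12 - 2*x) + 2*x^2 - 6*x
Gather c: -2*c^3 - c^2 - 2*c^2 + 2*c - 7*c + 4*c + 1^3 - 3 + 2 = -2*c^3 - 3*c^2 - c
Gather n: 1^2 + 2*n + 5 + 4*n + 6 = 6*n + 12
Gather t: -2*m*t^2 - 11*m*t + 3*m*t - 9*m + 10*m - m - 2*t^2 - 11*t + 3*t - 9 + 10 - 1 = t^2*(-2*m - 2) + t*(-8*m - 8)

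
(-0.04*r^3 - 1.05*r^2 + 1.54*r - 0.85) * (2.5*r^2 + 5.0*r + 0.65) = -0.1*r^5 - 2.825*r^4 - 1.426*r^3 + 4.8925*r^2 - 3.249*r - 0.5525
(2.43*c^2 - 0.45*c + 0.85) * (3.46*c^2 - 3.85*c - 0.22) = 8.4078*c^4 - 10.9125*c^3 + 4.1389*c^2 - 3.1735*c - 0.187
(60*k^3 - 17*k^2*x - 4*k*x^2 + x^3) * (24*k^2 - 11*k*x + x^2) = 1440*k^5 - 1068*k^4*x + 151*k^3*x^2 + 51*k^2*x^3 - 15*k*x^4 + x^5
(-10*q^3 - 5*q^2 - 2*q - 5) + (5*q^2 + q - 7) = -10*q^3 - q - 12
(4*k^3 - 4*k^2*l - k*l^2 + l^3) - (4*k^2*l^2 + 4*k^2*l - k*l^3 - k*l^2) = 4*k^3 - 4*k^2*l^2 - 8*k^2*l + k*l^3 + l^3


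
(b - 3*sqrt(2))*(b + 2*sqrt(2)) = b^2 - sqrt(2)*b - 12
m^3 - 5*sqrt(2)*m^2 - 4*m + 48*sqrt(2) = (m - 4*sqrt(2))*(m - 3*sqrt(2))*(m + 2*sqrt(2))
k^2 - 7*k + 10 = (k - 5)*(k - 2)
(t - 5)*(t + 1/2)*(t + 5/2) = t^3 - 2*t^2 - 55*t/4 - 25/4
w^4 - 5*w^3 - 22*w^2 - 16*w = w*(w - 8)*(w + 1)*(w + 2)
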